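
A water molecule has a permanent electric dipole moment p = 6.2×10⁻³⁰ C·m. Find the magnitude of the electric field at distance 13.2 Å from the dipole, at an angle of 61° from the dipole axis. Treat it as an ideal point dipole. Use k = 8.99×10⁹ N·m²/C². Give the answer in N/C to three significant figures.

At angle θ the dipole field magnitude is E = (kp/r³)·√(1 + 3cos²θ).
kp/r³ = (8.99×10⁹)(6.20×10⁻³⁰) / (1.32×10⁻⁹)³ = 2.423×10⁷ N/C.
√(1 + 3cos²61°) = √(1 + 3·0.2350) = √1.7051 ≈ 1.3058.
E ≈ 2.423×10⁷ × 1.306 = 3.165×10⁷ N/C.

E ≈ 3.16×10⁷ N/C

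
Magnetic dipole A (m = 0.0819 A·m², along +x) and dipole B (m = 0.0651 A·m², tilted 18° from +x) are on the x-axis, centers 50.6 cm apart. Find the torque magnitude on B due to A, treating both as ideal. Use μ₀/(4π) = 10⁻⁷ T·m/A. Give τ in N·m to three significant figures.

Dipole B is on the axis of dipole A, so B₁ there is axial: B₁ = (μ₀/4π)·2m₁/r³ along +x.
B₁ = 2(10⁻⁷)(0.0819)/(0.506)³ = 1.264×10⁻⁷ T.
τ = m₂ B₁ sinθ.
τ = (0.0651)(1.264×10⁻⁷)·sin18° = 2.543×10⁻⁹ N·m.

τ ≈ 2.54×10⁻⁹ N·m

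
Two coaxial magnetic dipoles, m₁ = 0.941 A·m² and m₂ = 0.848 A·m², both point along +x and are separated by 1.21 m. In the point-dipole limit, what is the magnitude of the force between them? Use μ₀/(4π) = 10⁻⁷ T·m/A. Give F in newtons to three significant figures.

On-axis B of dipole 1: B = (μ₀/4π)·2m₁/r³. Force on dipole 2: F = m₂·dB/dr.
dB/dr = −(μ₀/4π)·6m₁/r⁴, so |F| = (μ₀/4π)·6m₁m₂/r⁴.
F = 6(10⁻⁷)(0.941)(0.848)/(1.21)⁴ = 2.234×10⁻⁷ N.

F ≈ 2.23×10⁻⁷ N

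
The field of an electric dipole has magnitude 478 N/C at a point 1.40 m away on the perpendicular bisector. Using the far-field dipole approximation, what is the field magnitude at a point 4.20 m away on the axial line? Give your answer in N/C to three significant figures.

Dipole fields scale as 1/r³ in the far field.
The axial field is twice the equatorial field at the same r, so the geometry factor is 2/1.
E₂ = E₁ · (2/1) · (r₁/r₂)³ = 478 · 2 · (1.40/4.20)³.
(r₁/r₂)³ = (0.3333)³ = 0.03704.
E₂ ≈ 35.41 N/C.

E ≈ 35.4 N/C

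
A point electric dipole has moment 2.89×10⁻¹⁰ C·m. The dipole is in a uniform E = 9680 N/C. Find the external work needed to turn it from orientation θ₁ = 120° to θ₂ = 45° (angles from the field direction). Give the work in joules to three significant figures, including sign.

W ≈ -3.38×10⁻⁶ J

W_ext = ΔU = U(θ₂) − U(θ₁) = −pE cosθ₂ − (−pE cosθ₁) = pE(cosθ₁ − cosθ₂).
W = (2.89×10⁻¹⁰)(9680)·(cos120° − cos45°) = (2.798×10⁻⁶)·(-1.2071) = -3.377×10⁻⁶ J.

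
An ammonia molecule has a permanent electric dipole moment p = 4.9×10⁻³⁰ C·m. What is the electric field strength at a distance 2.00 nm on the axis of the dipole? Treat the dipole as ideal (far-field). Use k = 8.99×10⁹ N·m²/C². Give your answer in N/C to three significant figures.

E ≈ 1.10×10⁷ N/C

On the dipole axis E = 2kp/r³.
E = 2·(8.99×10⁹)(4.90×10⁻³⁰) / (2.00×10⁻⁹)³ = 1.101×10⁷ N/C.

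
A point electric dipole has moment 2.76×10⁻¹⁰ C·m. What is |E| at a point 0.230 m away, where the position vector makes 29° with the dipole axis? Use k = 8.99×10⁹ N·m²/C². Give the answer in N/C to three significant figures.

At angle θ the dipole field magnitude is E = (kp/r³)·√(1 + 3cos²θ).
kp/r³ = (8.99×10⁹)(2.76×10⁻¹⁰) / (0.230)³ = 203.9 N/C.
√(1 + 3cos²29°) = √(1 + 3·0.7650) = √3.2949 ≈ 1.8152.
E ≈ 203.9 × 1.815 = 370.2 N/C.

E ≈ 370 N/C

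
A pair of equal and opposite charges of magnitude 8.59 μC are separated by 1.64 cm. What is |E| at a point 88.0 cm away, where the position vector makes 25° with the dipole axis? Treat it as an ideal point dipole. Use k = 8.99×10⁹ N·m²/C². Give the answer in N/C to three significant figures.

E ≈ 3460 N/C

Dipole moment p = qd = (8.59×10⁻⁶ C)(0.0164 m) = 1.409×10⁻⁷ C·m.
At angle θ the dipole field magnitude is E = (kp/r³)·√(1 + 3cos²θ).
kp/r³ = (8.99×10⁹)(1.409×10⁻⁷) / (0.880)³ = 1859 N/C.
√(1 + 3cos²25°) = √(1 + 3·0.8214) = √3.4642 ≈ 1.8612.
E ≈ 1859 × 1.861 = 3460 N/C.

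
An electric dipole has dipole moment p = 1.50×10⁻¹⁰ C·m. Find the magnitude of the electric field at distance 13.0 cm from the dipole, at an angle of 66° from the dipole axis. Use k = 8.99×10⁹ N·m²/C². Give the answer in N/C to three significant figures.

At angle θ the dipole field magnitude is E = (kp/r³)·√(1 + 3cos²θ).
kp/r³ = (8.99×10⁹)(1.50×10⁻¹⁰) / (0.130)³ = 613.8 N/C.
√(1 + 3cos²66°) = √(1 + 3·0.1654) = √1.4963 ≈ 1.2232.
E ≈ 613.8 × 1.223 = 750.8 N/C.

E ≈ 751 N/C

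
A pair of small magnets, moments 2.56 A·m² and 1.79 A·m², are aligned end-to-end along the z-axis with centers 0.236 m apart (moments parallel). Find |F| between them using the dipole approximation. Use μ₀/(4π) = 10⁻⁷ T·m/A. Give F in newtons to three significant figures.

On-axis B of dipole 1: B = (μ₀/4π)·2m₁/r³. Force on dipole 2: F = m₂·dB/dr.
dB/dr = −(μ₀/4π)·6m₁/r⁴, so |F| = (μ₀/4π)·6m₁m₂/r⁴.
F = 6(10⁻⁷)(2.56)(1.79)/(0.236)⁴ = 8.863×10⁻⁴ N.

F ≈ 8.86×10⁻⁴ N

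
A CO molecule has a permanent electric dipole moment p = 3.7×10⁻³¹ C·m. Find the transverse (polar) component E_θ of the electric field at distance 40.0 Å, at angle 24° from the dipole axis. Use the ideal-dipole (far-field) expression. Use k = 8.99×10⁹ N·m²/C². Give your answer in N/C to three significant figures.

E_θ ≈ 2.11×10⁴ N/C

For a dipole, E_θ = (kp sinθ)/r³.
kp/r³ = (8.99×10⁹)(3.70×10⁻³¹)/(4.00×10⁻⁹)³ = 5.197×10⁴ N/C.
E_θ = 5.197×10⁴·sin24° = 2.114×10⁴ N/C.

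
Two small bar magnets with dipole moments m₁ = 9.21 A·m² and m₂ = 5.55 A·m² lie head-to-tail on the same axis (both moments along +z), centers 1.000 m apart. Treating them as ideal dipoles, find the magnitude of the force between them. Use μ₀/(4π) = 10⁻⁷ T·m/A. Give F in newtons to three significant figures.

F ≈ 3.07×10⁻⁵ N

On-axis B of dipole 1: B = (μ₀/4π)·2m₁/r³. Force on dipole 2: F = m₂·dB/dr.
dB/dr = −(μ₀/4π)·6m₁/r⁴, so |F| = (μ₀/4π)·6m₁m₂/r⁴.
F = 6(10⁻⁷)(9.21)(5.55)/(1.00)⁴ = 3.067×10⁻⁵ N.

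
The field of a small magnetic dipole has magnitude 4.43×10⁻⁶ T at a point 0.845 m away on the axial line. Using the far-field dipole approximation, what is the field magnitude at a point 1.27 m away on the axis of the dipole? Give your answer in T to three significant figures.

B ≈ 1.30×10⁻⁶ T

Dipole fields scale as 1/r³ in the far field; the geometry is the same at both points.
B₂ = B₁ · (r₁/r₂)³ = 4.43×10⁻⁶ · (0.845/1.27)³.
(r₁/r₂)³ = (0.6654)³ = 0.2945.
B₂ ≈ 1.305×10⁻⁶ T.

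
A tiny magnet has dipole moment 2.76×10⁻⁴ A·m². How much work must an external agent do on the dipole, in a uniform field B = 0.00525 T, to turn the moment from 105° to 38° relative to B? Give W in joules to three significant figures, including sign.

W ≈ -1.52×10⁻⁶ J

W_ext = ΔU = −mB cosθ₂ + mB cosθ₁ = mB(cosθ₁ − cosθ₂).
W = (2.76×10⁻⁴)(0.00525)·(cos105° − cos38°) = (1.449×10⁻⁶)·(-1.0468) = -1.517×10⁻⁶ J.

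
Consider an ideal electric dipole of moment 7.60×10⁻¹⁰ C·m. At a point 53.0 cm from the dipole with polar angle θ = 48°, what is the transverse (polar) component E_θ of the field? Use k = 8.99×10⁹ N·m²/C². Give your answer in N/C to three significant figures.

E_θ ≈ 34.1 N/C

For a dipole, E_θ = (kp sinθ)/r³.
kp/r³ = (8.99×10⁹)(7.60×10⁻¹⁰)/(0.530)³ = 45.89 N/C.
E_θ = 45.89·sin48° = 34.11 N/C.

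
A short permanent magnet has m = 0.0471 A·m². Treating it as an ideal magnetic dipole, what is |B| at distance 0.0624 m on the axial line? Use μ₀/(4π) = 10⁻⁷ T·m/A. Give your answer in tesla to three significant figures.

On axis B = (μ₀/4π)·2m/r³.
B = 2·(10⁻⁷)·(0.0471) / (0.0624)³ = 3.877×10⁻⁵ T.

B ≈ 3.88×10⁻⁵ T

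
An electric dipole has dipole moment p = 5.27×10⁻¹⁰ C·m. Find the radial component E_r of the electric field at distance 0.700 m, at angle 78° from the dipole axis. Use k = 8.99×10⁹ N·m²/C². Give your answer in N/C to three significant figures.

For a dipole, E_r = (2kp cosθ)/r³.
kp/r³ = (8.99×10⁹)(5.27×10⁻¹⁰)/(0.700)³ = 13.81 N/C.
E_r = 2·13.81·cos78° = 5.744 N/C.

E_r ≈ 5.74 N/C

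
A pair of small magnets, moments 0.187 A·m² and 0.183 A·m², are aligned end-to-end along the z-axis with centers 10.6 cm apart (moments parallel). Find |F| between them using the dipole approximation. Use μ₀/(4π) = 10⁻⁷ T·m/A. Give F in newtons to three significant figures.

F ≈ 1.63×10⁻⁴ N

On-axis B of dipole 1: B = (μ₀/4π)·2m₁/r³. Force on dipole 2: F = m₂·dB/dr.
dB/dr = −(μ₀/4π)·6m₁/r⁴, so |F| = (μ₀/4π)·6m₁m₂/r⁴.
F = 6(10⁻⁷)(0.187)(0.183)/(0.106)⁴ = 1.626×10⁻⁴ N.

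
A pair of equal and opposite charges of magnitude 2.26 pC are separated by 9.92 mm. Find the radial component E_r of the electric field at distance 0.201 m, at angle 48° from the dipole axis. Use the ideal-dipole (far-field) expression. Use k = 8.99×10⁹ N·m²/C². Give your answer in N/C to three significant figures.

Dipole moment p = qd = (2.26×10⁻¹² C)(0.00992 m) = 2.242×10⁻¹⁴ C·m.
For a dipole, E_r = (2kp cosθ)/r³.
kp/r³ = (8.99×10⁹)(2.242×10⁻¹⁴)/(0.201)³ = 0.02482 N/C.
E_r = 2·0.02482·cos48° = 0.03322 N/C.

E_r ≈ 0.0332 N/C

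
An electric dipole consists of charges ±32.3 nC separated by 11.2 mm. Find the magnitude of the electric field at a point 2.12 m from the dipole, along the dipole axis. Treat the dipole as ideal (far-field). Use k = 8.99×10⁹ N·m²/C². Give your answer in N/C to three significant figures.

Dipole moment p = qd = (3.23×10⁻⁸ C)(0.0112 m) = 3.618×10⁻¹⁰ C·m.
On the dipole axis E = 2kp/r³.
E = 2·(8.99×10⁹)(3.618×10⁻¹⁰) / (2.12)³ = 0.6827 N/C.

E ≈ 0.683 N/C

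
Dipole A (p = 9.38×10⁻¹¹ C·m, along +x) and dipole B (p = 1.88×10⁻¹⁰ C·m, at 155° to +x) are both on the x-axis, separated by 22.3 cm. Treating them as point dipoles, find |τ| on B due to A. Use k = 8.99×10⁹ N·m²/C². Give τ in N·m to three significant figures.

τ ≈ 1.21×10⁻⁸ N·m

The second dipole sits on the axis of the first, so the field there is axial: E₁ = 2kp₁/r³ along +x.
E₁ = 2(8.99×10⁹)(9.38×10⁻¹¹)/(0.223)³ = 152.1 N/C.
Torque on the second dipole: τ = p₂ E₁ sinθ.
τ = (1.88×10⁻¹⁰)(152.1)·sin155° = 1.208×10⁻⁸ N·m.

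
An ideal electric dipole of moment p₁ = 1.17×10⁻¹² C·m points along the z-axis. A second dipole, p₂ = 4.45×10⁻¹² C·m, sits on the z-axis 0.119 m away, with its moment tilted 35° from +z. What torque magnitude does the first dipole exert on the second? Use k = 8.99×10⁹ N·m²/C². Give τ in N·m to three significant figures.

The second dipole sits on the axis of the first, so the field there is axial: E₁ = 2kp₁/r³ along +z.
E₁ = 2(8.99×10⁹)(1.17×10⁻¹²)/(0.119)³ = 12.48 N/C.
Torque on the second dipole: τ = p₂ E₁ sinθ.
τ = (4.45×10⁻¹²)(12.48)·sin35° = 3.186×10⁻¹¹ N·m.

τ ≈ 3.19×10⁻¹¹ N·m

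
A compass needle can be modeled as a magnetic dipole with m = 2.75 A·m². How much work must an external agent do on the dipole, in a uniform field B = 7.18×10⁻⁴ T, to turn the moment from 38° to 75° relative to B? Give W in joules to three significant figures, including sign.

W ≈ 0.00104 J

W_ext = ΔU = −mB cosθ₂ + mB cosθ₁ = mB(cosθ₁ − cosθ₂).
W = (2.75)(7.18×10⁻⁴)·(cos38° − cos75°) = (0.001975)·(+0.5292) = 0.001045 J.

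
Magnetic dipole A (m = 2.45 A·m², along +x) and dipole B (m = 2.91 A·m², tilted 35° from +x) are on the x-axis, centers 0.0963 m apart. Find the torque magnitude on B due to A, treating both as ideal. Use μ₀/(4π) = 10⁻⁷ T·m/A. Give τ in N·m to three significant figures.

Dipole B is on the axis of dipole A, so B₁ there is axial: B₁ = (μ₀/4π)·2m₁/r³ along +x.
B₁ = 2(10⁻⁷)(2.45)/(0.0963)³ = 5.487×10⁻⁴ T.
τ = m₂ B₁ sinθ.
τ = (2.91)(5.487×10⁻⁴)·sin35° = 9.158×10⁻⁴ N·m.

τ ≈ 9.16×10⁻⁴ N·m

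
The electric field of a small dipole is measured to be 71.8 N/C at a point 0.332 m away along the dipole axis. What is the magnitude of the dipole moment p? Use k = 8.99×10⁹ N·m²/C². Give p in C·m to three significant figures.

p ≈ 1.46×10⁻¹⁰ C·m

On axis E = 2kp/r³, so p = Er³/(2k).
p = (71.8)·(0.332)³ / (2·8.99×10⁹) = 1.461×10⁻¹⁰ C·m.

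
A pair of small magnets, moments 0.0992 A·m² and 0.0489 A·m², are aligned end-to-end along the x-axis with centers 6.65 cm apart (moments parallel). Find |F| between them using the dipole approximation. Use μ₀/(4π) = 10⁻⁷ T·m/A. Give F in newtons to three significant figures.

F ≈ 1.49×10⁻⁴ N

On-axis B of dipole 1: B = (μ₀/4π)·2m₁/r³. Force on dipole 2: F = m₂·dB/dr.
dB/dr = −(μ₀/4π)·6m₁/r⁴, so |F| = (μ₀/4π)·6m₁m₂/r⁴.
F = 6(10⁻⁷)(0.0992)(0.0489)/(0.0665)⁴ = 1.488×10⁻⁴ N.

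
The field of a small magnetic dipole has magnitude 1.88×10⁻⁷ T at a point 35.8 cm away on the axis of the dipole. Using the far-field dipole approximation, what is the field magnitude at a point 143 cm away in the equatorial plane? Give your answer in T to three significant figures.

Dipole fields scale as 1/r³ in the far field.
The axial field is twice the equatorial field at the same r, so the geometry factor is 1/2.
B₂ = B₁ · (1/2) · (r₁/r₂)³ = 1.88×10⁻⁷ · 0.5 · (35.8/143)³.
(r₁/r₂)³ = (0.2503)³ = 0.01569.
B₂ ≈ 1.475×10⁻⁹ T.

B ≈ 1.47×10⁻⁹ T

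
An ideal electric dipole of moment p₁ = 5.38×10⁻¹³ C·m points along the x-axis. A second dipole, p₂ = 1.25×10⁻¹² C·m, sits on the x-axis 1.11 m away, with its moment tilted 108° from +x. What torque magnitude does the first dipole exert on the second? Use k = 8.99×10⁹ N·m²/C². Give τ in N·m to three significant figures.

The second dipole sits on the axis of the first, so the field there is axial: E₁ = 2kp₁/r³ along +x.
E₁ = 2(8.99×10⁹)(5.38×10⁻¹³)/(1.11)³ = 0.007073 N/C.
Torque on the second dipole: τ = p₂ E₁ sinθ.
τ = (1.25×10⁻¹²)(0.007073)·sin108° = 8.409×10⁻¹⁵ N·m.

τ ≈ 8.41×10⁻¹⁵ N·m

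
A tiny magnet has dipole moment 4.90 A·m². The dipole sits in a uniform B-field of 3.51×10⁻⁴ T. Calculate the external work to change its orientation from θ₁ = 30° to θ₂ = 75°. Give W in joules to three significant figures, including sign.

W_ext = ΔU = −mB cosθ₂ + mB cosθ₁ = mB(cosθ₁ − cosθ₂).
W = (4.90)(3.51×10⁻⁴)·(cos30° − cos75°) = (0.001720)·(+0.6072) = 0.001044 J.

W ≈ 0.00104 J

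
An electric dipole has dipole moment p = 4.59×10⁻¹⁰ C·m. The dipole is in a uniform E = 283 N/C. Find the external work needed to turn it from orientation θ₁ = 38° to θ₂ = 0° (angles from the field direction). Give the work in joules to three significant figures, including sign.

W_ext = ΔU = U(θ₂) − U(θ₁) = −pE cosθ₂ − (−pE cosθ₁) = pE(cosθ₁ − cosθ₂).
W = (4.59×10⁻¹⁰)(283)·(cos38° − cos0°) = (1.299×10⁻⁷)·(-0.2120) = -2.754×10⁻⁸ J.

W ≈ -2.75×10⁻⁸ J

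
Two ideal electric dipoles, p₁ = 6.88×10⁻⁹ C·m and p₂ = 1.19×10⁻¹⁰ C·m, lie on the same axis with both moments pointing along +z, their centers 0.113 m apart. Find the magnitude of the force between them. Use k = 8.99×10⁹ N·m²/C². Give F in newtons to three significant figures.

F ≈ 2.71×10⁻⁴ N

On-axis field of dipole 1 at distance r: E = 2kp₁/r³. Force on dipole 2 is F = p₂·dE/dr (gradient along axis).
dE/dr = −6kp₁/r⁴, so |F| = 6kp₁p₂/r⁴ (attractive for aligned moments).
F = 6(8.99×10⁹)(6.88×10⁻⁹)(1.19×10⁻¹⁰)/(0.113)⁴ = 2.709×10⁻⁴ N.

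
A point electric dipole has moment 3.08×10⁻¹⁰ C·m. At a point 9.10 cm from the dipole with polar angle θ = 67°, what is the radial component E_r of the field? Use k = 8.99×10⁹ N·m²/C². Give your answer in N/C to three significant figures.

E_r ≈ 2870 N/C

For a dipole, E_r = (2kp cosθ)/r³.
kp/r³ = (8.99×10⁹)(3.08×10⁻¹⁰)/(0.0910)³ = 3674 N/C.
E_r = 2·3674·cos67° = 2871 N/C.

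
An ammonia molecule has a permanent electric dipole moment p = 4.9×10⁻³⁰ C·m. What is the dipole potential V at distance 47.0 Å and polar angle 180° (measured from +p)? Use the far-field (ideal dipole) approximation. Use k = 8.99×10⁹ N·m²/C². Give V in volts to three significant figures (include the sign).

The dipole potential is V = kp cosθ / r².
V = (8.99×10⁹)(4.90×10⁻³⁰)·cos180° / (4.70×10⁻⁹)² = -0.001994 V.

V ≈ -0.00199 V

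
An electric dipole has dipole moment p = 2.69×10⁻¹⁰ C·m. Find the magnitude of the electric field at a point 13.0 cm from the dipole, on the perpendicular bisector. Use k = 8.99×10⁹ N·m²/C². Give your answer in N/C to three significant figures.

E ≈ 1100 N/C

On the perpendicular bisector E = kp/r³ (half the axial value at the same distance).
E = (8.99×10⁹)(2.69×10⁻¹⁰) / (0.130)³ = 1101 N/C.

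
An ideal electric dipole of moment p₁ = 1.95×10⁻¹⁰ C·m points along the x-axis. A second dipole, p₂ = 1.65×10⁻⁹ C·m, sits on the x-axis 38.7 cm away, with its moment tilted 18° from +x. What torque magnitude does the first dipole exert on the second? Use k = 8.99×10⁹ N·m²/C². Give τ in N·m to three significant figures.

τ ≈ 3.08×10⁻⁸ N·m

The second dipole sits on the axis of the first, so the field there is axial: E₁ = 2kp₁/r³ along +x.
E₁ = 2(8.99×10⁹)(1.95×10⁻¹⁰)/(0.387)³ = 60.49 N/C.
Torque on the second dipole: τ = p₂ E₁ sinθ.
τ = (1.65×10⁻⁹)(60.49)·sin18° = 3.084×10⁻⁸ N·m.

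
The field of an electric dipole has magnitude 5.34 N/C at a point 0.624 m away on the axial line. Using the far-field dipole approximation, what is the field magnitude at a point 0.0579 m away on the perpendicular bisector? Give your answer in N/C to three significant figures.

Dipole fields scale as 1/r³ in the far field.
The axial field is twice the equatorial field at the same r, so the geometry factor is 1/2.
E₂ = E₁ · (1/2) · (r₁/r₂)³ = 5.34 · 0.5 · (0.624/0.0579)³.
(r₁/r₂)³ = (10.78)³ = 1252.
E₂ ≈ 3342 N/C.

E ≈ 3340 N/C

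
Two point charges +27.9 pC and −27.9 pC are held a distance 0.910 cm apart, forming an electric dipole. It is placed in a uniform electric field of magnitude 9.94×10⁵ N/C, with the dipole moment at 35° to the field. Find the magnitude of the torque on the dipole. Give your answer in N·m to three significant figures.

Dipole moment p = qd = (2.79×10⁻¹¹ C)(0.00910 m) = 2.539×10⁻¹³ C·m.
Torque on an electric dipole: τ = pE sinθ.
τ = (2.539×10⁻¹³)(9.94×10⁵)·sin35° = 1.448×10⁻⁷ N·m.

τ ≈ 1.45×10⁻⁷ N·m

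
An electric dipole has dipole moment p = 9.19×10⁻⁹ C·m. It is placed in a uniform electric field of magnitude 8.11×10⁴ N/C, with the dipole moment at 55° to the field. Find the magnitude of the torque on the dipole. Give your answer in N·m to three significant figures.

τ ≈ 6.11×10⁻⁴ N·m

Torque on an electric dipole: τ = pE sinθ.
τ = (9.19×10⁻⁹)(8.11×10⁴)·sin55° = 6.105×10⁻⁴ N·m.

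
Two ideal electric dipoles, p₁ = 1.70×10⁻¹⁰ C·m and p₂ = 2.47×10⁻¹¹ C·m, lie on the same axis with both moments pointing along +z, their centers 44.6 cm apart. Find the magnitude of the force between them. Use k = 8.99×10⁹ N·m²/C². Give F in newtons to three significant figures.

F ≈ 5.72×10⁻⁹ N

On-axis field of dipole 1 at distance r: E = 2kp₁/r³. Force on dipole 2 is F = p₂·dE/dr (gradient along axis).
dE/dr = −6kp₁/r⁴, so |F| = 6kp₁p₂/r⁴ (attractive for aligned moments).
F = 6(8.99×10⁹)(1.70×10⁻¹⁰)(2.47×10⁻¹¹)/(0.446)⁴ = 5.724×10⁻⁹ N.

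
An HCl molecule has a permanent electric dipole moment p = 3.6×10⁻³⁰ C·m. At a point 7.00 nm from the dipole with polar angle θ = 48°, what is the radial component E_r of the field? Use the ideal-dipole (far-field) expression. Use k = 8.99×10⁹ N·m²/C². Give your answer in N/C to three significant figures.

E_r ≈ 1.26×10⁵ N/C

For a dipole, E_r = (2kp cosθ)/r³.
kp/r³ = (8.99×10⁹)(3.60×10⁻³⁰)/(7.00×10⁻⁹)³ = 9.436×10⁴ N/C.
E_r = 2·9.436×10⁴·cos48° = 1.263×10⁵ N/C.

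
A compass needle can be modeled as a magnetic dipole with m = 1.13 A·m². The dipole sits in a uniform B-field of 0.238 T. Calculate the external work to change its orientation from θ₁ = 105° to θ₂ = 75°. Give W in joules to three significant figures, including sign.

W_ext = ΔU = −mB cosθ₂ + mB cosθ₁ = mB(cosθ₁ − cosθ₂).
W = (1.13)(0.238)·(cos105° − cos75°) = (0.2689)·(-0.5176) = -0.1392 J.

W ≈ -0.139 J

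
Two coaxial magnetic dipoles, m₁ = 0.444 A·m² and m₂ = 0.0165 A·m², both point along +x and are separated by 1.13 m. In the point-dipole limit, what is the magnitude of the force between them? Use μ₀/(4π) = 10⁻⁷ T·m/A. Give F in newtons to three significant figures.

On-axis B of dipole 1: B = (μ₀/4π)·2m₁/r³. Force on dipole 2: F = m₂·dB/dr.
dB/dr = −(μ₀/4π)·6m₁/r⁴, so |F| = (μ₀/4π)·6m₁m₂/r⁴.
F = 6(10⁻⁷)(0.444)(0.0165)/(1.13)⁴ = 2.696×10⁻⁹ N.

F ≈ 2.70×10⁻⁹ N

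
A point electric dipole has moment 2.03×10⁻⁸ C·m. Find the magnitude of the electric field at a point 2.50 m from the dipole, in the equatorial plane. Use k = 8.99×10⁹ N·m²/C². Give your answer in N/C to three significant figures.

E ≈ 11.7 N/C

On the perpendicular bisector E = kp/r³ (half the axial value at the same distance).
E = (8.99×10⁹)(2.03×10⁻⁸) / (2.50)³ = 11.68 N/C.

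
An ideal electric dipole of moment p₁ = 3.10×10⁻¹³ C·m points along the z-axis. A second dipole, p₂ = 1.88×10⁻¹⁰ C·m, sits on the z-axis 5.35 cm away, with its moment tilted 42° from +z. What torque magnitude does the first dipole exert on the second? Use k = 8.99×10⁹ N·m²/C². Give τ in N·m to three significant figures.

The second dipole sits on the axis of the first, so the field there is axial: E₁ = 2kp₁/r³ along +z.
E₁ = 2(8.99×10⁹)(3.10×10⁻¹³)/(0.0535)³ = 36.40 N/C.
Torque on the second dipole: τ = p₂ E₁ sinθ.
τ = (1.88×10⁻¹⁰)(36.40)·sin42° = 4.579×10⁻⁹ N·m.

τ ≈ 4.58×10⁻⁹ N·m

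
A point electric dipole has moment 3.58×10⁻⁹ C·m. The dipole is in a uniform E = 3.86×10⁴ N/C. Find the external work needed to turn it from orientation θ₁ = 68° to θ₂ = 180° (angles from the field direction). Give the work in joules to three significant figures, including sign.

W_ext = ΔU = U(θ₂) − U(θ₁) = −pE cosθ₂ − (−pE cosθ₁) = pE(cosθ₁ − cosθ₂).
W = (3.58×10⁻⁹)(3.86×10⁴)·(cos68° − cos180°) = (1.382×10⁻⁴)·(+1.3746) = 1.900×10⁻⁴ J.

W ≈ 1.90×10⁻⁴ J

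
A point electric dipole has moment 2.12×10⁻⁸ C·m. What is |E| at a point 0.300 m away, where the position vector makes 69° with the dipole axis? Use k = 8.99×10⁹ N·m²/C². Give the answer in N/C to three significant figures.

At angle θ the dipole field magnitude is E = (kp/r³)·√(1 + 3cos²θ).
kp/r³ = (8.99×10⁹)(2.12×10⁻⁸) / (0.300)³ = 7059 N/C.
√(1 + 3cos²69°) = √(1 + 3·0.1284) = √1.3853 ≈ 1.1770.
E ≈ 7059 × 1.177 = 8308 N/C.

E ≈ 8310 N/C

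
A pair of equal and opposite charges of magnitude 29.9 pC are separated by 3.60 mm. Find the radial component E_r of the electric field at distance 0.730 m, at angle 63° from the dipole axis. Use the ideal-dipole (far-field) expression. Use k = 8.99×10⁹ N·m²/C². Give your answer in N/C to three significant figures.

E_r ≈ 0.00226 N/C

Dipole moment p = qd = (2.99×10⁻¹¹ C)(0.00360 m) = 1.076×10⁻¹³ C·m.
For a dipole, E_r = (2kp cosθ)/r³.
kp/r³ = (8.99×10⁹)(1.076×10⁻¹³)/(0.730)³ = 0.002487 N/C.
E_r = 2·0.002487·cos63° = 0.002258 N/C.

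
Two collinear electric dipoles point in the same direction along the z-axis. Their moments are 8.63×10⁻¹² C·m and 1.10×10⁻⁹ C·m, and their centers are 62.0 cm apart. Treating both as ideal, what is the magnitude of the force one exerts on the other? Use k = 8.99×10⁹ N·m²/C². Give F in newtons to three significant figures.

F ≈ 3.47×10⁻⁹ N

On-axis field of dipole 1 at distance r: E = 2kp₁/r³. Force on dipole 2 is F = p₂·dE/dr (gradient along axis).
dE/dr = −6kp₁/r⁴, so |F| = 6kp₁p₂/r⁴ (attractive for aligned moments).
F = 6(8.99×10⁹)(8.63×10⁻¹²)(1.10×10⁻⁹)/(0.620)⁴ = 3.465×10⁻⁹ N.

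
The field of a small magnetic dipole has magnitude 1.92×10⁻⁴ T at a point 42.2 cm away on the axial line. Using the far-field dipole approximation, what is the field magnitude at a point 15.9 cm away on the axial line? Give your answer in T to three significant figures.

B ≈ 0.00359 T

Dipole fields scale as 1/r³ in the far field; the geometry is the same at both points.
B₂ = B₁ · (r₁/r₂)³ = 1.92×10⁻⁴ · (42.2/15.9)³.
(r₁/r₂)³ = (2.654)³ = 18.7.
B₂ ≈ 0.003590 T.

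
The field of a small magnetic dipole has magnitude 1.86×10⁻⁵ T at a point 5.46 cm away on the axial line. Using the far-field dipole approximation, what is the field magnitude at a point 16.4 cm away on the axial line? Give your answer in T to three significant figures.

B ≈ 6.86×10⁻⁷ T

Dipole fields scale as 1/r³ in the far field; the geometry is the same at both points.
B₂ = B₁ · (r₁/r₂)³ = 1.86×10⁻⁵ · (5.46/16.4)³.
(r₁/r₂)³ = (0.3329)³ = 0.0369.
B₂ ≈ 6.864×10⁻⁷ T.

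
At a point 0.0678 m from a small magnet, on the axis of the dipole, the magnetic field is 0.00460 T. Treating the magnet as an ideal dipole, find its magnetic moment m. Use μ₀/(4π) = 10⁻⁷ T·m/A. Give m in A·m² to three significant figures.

m ≈ 7.17 A·m²

On axis B = (μ₀/4π)·2m/r³, so m = Br³·4π/(μ₀·2).
m = (0.00460)·(0.0678)³ / (2·10⁻⁷) = 7.168 A·m².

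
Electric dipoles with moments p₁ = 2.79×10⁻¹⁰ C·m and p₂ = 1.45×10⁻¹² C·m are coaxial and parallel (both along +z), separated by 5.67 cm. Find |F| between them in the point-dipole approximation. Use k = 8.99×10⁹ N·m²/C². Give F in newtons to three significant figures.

On-axis field of dipole 1 at distance r: E = 2kp₁/r³. Force on dipole 2 is F = p₂·dE/dr (gradient along axis).
dE/dr = −6kp₁/r⁴, so |F| = 6kp₁p₂/r⁴ (attractive for aligned moments).
F = 6(8.99×10⁹)(2.79×10⁻¹⁰)(1.45×10⁻¹²)/(0.0567)⁴ = 2.111×10⁻⁶ N.

F ≈ 2.11×10⁻⁶ N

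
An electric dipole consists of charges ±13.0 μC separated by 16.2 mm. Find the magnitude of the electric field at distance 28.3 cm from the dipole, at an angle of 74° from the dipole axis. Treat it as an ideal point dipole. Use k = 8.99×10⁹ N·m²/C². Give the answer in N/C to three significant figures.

E ≈ 9.26×10⁴ N/C

Dipole moment p = qd = (1.30×10⁻⁵ C)(0.0162 m) = 2.106×10⁻⁷ C·m.
At angle θ the dipole field magnitude is E = (kp/r³)·√(1 + 3cos²θ).
kp/r³ = (8.99×10⁹)(2.106×10⁻⁷) / (0.283)³ = 8.353×10⁴ N/C.
√(1 + 3cos²74°) = √(1 + 3·0.0760) = √1.2279 ≈ 1.1081.
E ≈ 8.353×10⁴ × 1.108 = 9.256×10⁴ N/C.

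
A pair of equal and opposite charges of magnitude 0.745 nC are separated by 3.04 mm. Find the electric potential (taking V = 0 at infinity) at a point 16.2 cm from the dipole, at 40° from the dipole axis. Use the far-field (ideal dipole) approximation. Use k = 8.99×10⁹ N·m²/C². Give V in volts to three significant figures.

Dipole moment p = qd = (7.45×10⁻¹⁰ C)(0.00304 m) = 2.265×10⁻¹² C·m.
The dipole potential is V = kp cosθ / r².
V = (8.99×10⁹)(2.265×10⁻¹²)·cos40° / (0.162)² = 0.5944 V.

V ≈ 0.594 V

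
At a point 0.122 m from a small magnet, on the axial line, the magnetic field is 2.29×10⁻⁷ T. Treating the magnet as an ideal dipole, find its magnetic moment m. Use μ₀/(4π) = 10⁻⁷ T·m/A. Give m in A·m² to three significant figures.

m ≈ 0.00208 A·m²

On axis B = (μ₀/4π)·2m/r³, so m = Br³·4π/(μ₀·2).
m = (2.29×10⁻⁷)·(0.122)³ / (2·10⁻⁷) = 0.002079 A·m².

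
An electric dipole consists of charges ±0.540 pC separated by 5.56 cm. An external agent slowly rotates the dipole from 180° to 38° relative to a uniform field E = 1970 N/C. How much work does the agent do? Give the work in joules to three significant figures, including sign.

Dipole moment p = qd = (5.40×10⁻¹³ C)(0.0556 m) = 3.002×10⁻¹⁴ C·m.
W_ext = ΔU = U(θ₂) − U(θ₁) = −pE cosθ₂ − (−pE cosθ₁) = pE(cosθ₁ − cosθ₂).
W = (3.002×10⁻¹⁴)(1970)·(cos180° − cos38°) = (5.914×10⁻¹¹)·(-1.7880) = -1.057×10⁻¹⁰ J.

W ≈ -1.06×10⁻¹⁰ J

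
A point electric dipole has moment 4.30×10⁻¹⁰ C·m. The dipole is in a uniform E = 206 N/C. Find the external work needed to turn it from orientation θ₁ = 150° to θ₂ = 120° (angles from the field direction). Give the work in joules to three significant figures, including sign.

W ≈ -3.24×10⁻⁸ J

W_ext = ΔU = U(θ₂) − U(θ₁) = −pE cosθ₂ − (−pE cosθ₁) = pE(cosθ₁ − cosθ₂).
W = (4.30×10⁻¹⁰)(206)·(cos150° − cos120°) = (8.858×10⁻⁸)·(-0.3660) = -3.242×10⁻⁸ J.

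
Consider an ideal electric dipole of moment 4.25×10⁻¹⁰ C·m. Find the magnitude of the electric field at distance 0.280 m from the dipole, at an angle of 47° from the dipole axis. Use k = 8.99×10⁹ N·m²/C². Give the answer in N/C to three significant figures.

At angle θ the dipole field magnitude is E = (kp/r³)·√(1 + 3cos²θ).
kp/r³ = (8.99×10⁹)(4.25×10⁻¹⁰) / (0.280)³ = 174.1 N/C.
√(1 + 3cos²47°) = √(1 + 3·0.4651) = √2.3954 ≈ 1.5477.
E ≈ 174.1 × 1.548 = 269.4 N/C.

E ≈ 269 N/C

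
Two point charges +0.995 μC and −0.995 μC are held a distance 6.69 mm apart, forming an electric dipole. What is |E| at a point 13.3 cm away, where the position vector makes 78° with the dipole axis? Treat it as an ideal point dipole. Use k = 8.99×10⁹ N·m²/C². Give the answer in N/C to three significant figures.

E ≈ 2.70×10⁴ N/C

Dipole moment p = qd = (9.95×10⁻⁷ C)(0.00669 m) = 6.657×10⁻⁹ C·m.
At angle θ the dipole field magnitude is E = (kp/r³)·√(1 + 3cos²θ).
kp/r³ = (8.99×10⁹)(6.657×10⁻⁹) / (0.133)³ = 2.544×10⁴ N/C.
√(1 + 3cos²78°) = √(1 + 3·0.0432) = √1.1297 ≈ 1.0629.
E ≈ 2.544×10⁴ × 1.063 = 2.704×10⁴ N/C.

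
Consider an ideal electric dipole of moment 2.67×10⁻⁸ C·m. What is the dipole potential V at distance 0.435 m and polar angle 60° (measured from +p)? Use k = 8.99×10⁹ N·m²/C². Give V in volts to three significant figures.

V ≈ 634 V

The dipole potential is V = kp cosθ / r².
V = (8.99×10⁹)(2.67×10⁻⁸)·cos60° / (0.435)² = 634.3 V.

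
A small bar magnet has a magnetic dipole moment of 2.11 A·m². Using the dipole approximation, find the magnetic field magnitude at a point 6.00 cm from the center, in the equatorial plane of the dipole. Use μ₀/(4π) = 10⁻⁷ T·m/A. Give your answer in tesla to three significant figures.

B ≈ 9.77×10⁻⁴ T

In the equatorial plane B = (μ₀/4π)·m/r³ (half the axial value).
B = (10⁻⁷)·(2.11) / (0.0600)³ = 9.769×10⁻⁴ T.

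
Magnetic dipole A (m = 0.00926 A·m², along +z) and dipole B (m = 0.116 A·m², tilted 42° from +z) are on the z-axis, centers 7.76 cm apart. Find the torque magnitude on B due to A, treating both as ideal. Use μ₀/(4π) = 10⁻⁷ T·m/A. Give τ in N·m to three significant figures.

τ ≈ 3.08×10⁻⁷ N·m

Dipole B is on the axis of dipole A, so B₁ there is axial: B₁ = (μ₀/4π)·2m₁/r³ along +z.
B₁ = 2(10⁻⁷)(0.00926)/(0.0776)³ = 3.963×10⁻⁶ T.
τ = m₂ B₁ sinθ.
τ = (0.116)(3.963×10⁻⁶)·sin42° = 3.076×10⁻⁷ N·m.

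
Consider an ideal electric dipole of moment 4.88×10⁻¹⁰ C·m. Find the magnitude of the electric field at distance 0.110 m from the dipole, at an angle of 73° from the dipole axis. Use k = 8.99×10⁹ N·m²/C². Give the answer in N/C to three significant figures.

At angle θ the dipole field magnitude is E = (kp/r³)·√(1 + 3cos²θ).
kp/r³ = (8.99×10⁹)(4.88×10⁻¹⁰) / (0.110)³ = 3296 N/C.
√(1 + 3cos²73°) = √(1 + 3·0.0855) = √1.2564 ≈ 1.1209.
E ≈ 3296 × 1.121 = 3695 N/C.

E ≈ 3690 N/C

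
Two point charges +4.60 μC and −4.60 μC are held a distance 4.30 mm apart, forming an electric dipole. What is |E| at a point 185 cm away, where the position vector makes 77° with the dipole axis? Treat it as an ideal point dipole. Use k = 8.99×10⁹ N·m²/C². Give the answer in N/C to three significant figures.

E ≈ 30.1 N/C

Dipole moment p = qd = (4.60×10⁻⁶ C)(0.00430 m) = 1.978×10⁻⁸ C·m.
At angle θ the dipole field magnitude is E = (kp/r³)·√(1 + 3cos²θ).
kp/r³ = (8.99×10⁹)(1.978×10⁻⁸) / (1.85)³ = 28.08 N/C.
√(1 + 3cos²77°) = √(1 + 3·0.0506) = √1.1518 ≈ 1.0732.
E ≈ 28.08 × 1.073 = 30.14 N/C.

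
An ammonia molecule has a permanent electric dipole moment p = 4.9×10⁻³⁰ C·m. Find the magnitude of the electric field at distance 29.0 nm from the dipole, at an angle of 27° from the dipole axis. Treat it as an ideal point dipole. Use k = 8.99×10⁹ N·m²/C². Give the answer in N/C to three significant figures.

At angle θ the dipole field magnitude is E = (kp/r³)·√(1 + 3cos²θ).
kp/r³ = (8.99×10⁹)(4.90×10⁻³⁰) / (2.90×10⁻⁸)³ = 1806 N/C.
√(1 + 3cos²27°) = √(1 + 3·0.7939) = √3.3817 ≈ 1.8389.
E ≈ 1806 × 1.839 = 3321 N/C.

E ≈ 3320 N/C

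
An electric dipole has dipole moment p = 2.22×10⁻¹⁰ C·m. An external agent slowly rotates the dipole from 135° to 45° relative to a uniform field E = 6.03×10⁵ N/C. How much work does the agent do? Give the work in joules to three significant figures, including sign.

W_ext = ΔU = U(θ₂) − U(θ₁) = −pE cosθ₂ − (−pE cosθ₁) = pE(cosθ₁ − cosθ₂).
W = (2.22×10⁻¹⁰)(6.03×10⁵)·(cos135° − cos45°) = (1.339×10⁻⁴)·(-1.4142) = -1.893×10⁻⁴ J.

W ≈ -1.89×10⁻⁴ J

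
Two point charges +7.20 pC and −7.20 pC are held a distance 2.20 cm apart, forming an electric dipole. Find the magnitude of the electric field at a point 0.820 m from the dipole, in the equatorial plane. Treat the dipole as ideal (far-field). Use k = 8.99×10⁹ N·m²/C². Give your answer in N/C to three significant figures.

Dipole moment p = qd = (7.20×10⁻¹² C)(0.0220 m) = 1.584×10⁻¹³ C·m.
On the perpendicular bisector E = kp/r³ (half the axial value at the same distance).
E = (8.99×10⁹)(1.584×10⁻¹³) / (0.820)³ = 0.002583 N/C.

E ≈ 0.00258 N/C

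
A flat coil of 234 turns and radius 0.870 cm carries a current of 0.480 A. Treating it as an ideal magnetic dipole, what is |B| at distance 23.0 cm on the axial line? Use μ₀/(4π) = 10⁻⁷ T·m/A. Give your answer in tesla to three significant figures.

m = NIA = NIπa² = 234·(0.480)·π·(0.00870)² = 0.02671 A·m².
On axis B = (μ₀/4π)·2m/r³.
B = 2·(10⁻⁷)·(0.02671) / (0.230)³ = 4.391×10⁻⁷ T.

B ≈ 4.39×10⁻⁷ T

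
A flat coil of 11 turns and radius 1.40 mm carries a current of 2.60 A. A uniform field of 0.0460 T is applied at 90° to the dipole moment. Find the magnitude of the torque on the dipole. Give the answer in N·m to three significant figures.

m = NIA = NIπa² = 11·(2.60)·π·(0.00140)² = 1.761×10⁻⁴ A·m².
Torque on a magnetic dipole: τ = mB sinθ.
τ = (1.761×10⁻⁴)(0.0460)·sin90° = 8.101×10⁻⁶ N·m.

τ ≈ 8.10×10⁻⁶ N·m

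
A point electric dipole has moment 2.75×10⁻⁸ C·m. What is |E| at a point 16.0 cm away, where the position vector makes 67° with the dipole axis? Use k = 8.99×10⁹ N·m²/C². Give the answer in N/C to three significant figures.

E ≈ 7.29×10⁴ N/C

At angle θ the dipole field magnitude is E = (kp/r³)·√(1 + 3cos²θ).
kp/r³ = (8.99×10⁹)(2.75×10⁻⁸) / (0.160)³ = 6.036×10⁴ N/C.
√(1 + 3cos²67°) = √(1 + 3·0.1527) = √1.4580 ≈ 1.2075.
E ≈ 6.036×10⁴ × 1.207 = 7.288×10⁴ N/C.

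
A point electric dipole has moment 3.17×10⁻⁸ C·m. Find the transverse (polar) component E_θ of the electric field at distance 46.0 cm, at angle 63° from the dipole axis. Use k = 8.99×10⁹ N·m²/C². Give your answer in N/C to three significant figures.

For a dipole, E_θ = (kp sinθ)/r³.
kp/r³ = (8.99×10⁹)(3.17×10⁻⁸)/(0.460)³ = 2928 N/C.
E_θ = 2928·sin63° = 2609 N/C.

E_θ ≈ 2610 N/C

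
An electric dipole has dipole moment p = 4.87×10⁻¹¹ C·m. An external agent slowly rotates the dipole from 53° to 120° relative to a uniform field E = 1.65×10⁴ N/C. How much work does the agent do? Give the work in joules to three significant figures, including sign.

W_ext = ΔU = U(θ₂) − U(θ₁) = −pE cosθ₂ − (−pE cosθ₁) = pE(cosθ₁ − cosθ₂).
W = (4.87×10⁻¹¹)(1.65×10⁴)·(cos53° − cos120°) = (8.035×10⁻⁷)·(+1.1018) = 8.854×10⁻⁷ J.

W ≈ 8.85×10⁻⁷ J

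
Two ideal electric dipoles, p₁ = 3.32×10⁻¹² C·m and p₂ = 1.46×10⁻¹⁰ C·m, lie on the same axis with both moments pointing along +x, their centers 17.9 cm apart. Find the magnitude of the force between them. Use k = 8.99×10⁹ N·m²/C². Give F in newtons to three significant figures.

F ≈ 2.55×10⁻⁸ N

On-axis field of dipole 1 at distance r: E = 2kp₁/r³. Force on dipole 2 is F = p₂·dE/dr (gradient along axis).
dE/dr = −6kp₁/r⁴, so |F| = 6kp₁p₂/r⁴ (attractive for aligned moments).
F = 6(8.99×10⁹)(3.32×10⁻¹²)(1.46×10⁻¹⁰)/(0.179)⁴ = 2.547×10⁻⁸ N.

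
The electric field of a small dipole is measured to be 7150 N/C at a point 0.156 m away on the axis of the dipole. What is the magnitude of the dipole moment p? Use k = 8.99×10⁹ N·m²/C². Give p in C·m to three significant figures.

On axis E = 2kp/r³, so p = Er³/(2k).
p = (7150)·(0.156)³ / (2·8.99×10⁹) = 1.510×10⁻⁹ C·m.

p ≈ 1.51×10⁻⁹ C·m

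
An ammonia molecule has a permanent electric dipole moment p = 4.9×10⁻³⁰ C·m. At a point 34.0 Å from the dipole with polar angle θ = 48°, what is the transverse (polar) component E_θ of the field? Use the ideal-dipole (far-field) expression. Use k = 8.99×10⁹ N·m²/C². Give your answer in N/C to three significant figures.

For a dipole, E_θ = (kp sinθ)/r³.
kp/r³ = (8.99×10⁹)(4.90×10⁻³⁰)/(3.40×10⁻⁹)³ = 1.121×10⁶ N/C.
E_θ = 1.121×10⁶·sin48° = 8.329×10⁵ N/C.

E_θ ≈ 8.33×10⁵ N/C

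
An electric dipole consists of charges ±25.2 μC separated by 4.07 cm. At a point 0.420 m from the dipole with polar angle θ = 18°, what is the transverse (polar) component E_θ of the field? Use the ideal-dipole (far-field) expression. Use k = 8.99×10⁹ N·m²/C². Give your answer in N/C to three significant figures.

Dipole moment p = qd = (2.52×10⁻⁵ C)(0.0407 m) = 1.026×10⁻⁶ C·m.
For a dipole, E_θ = (kp sinθ)/r³.
kp/r³ = (8.99×10⁹)(1.026×10⁻⁶)/(0.420)³ = 1.245×10⁵ N/C.
E_θ = 1.245×10⁵·sin18° = 3.847×10⁴ N/C.

E_θ ≈ 3.85×10⁴ N/C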